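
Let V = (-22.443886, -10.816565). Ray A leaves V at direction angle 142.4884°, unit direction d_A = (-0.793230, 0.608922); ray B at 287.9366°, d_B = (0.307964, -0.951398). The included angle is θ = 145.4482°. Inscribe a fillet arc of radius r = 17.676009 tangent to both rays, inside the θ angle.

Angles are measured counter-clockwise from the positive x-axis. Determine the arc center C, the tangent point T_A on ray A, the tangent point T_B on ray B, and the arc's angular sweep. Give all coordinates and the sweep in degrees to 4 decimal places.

center=(-37.5678,-21.4903) T_A=(-26.8045,-7.4691) T_B=(-20.7509,-16.0467) sweep=34.5518

bisector direction at 215.2125° = (-0.817019,-0.576611)
center distance |VC| = r/sin(θ/2) = 17.676009/sin(72.7241°) = 18.511124
C = V + |VC|·bis = (-37.5678,-21.4903)
T_A = V + ((C−V)·d_A)·d_A = V + 5.4973·d_A = (-26.8045,-7.4691)
T_B = V + ((C−V)·d_B)·d_B = V + 5.4973·d_B = (-20.7509,-16.0467)
sweep = 180° − θ = 34.5518°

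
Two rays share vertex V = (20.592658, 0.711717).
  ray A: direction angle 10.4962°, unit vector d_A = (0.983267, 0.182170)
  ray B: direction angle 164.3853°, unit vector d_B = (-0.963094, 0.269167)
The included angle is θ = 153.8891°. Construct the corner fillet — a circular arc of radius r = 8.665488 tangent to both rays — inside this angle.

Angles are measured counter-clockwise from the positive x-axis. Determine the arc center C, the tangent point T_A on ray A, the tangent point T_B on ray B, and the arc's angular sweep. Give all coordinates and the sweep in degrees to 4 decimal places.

bisector direction at 87.4408° = (0.044652,0.999003)
center distance |VC| = r/sin(θ/2) = 8.665488/sin(76.9446°) = 8.895418
C = V + |VC|·bis = (20.9899,9.5983)
T_A = V + ((C−V)·d_A)·d_A = V + 2.0094·d_A = (22.5685,1.0778)
T_B = V + ((C−V)·d_B)·d_B = V + 2.0094·d_B = (18.6574,1.2526)
sweep = 180° − θ = 26.1109°

center=(20.9899,9.5983) T_A=(22.5685,1.0778) T_B=(18.6574,1.2526) sweep=26.1109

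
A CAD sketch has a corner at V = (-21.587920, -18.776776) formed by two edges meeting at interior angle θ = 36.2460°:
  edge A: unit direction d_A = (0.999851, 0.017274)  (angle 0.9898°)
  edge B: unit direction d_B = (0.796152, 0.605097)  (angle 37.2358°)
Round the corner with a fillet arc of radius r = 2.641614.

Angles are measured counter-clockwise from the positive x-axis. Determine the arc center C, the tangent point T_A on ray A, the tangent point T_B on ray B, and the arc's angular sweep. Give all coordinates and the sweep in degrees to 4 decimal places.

center=(-13.5637,-15.9961) T_A=(-13.5181,-18.6374) T_B=(-15.1621,-13.8930) sweep=143.7540

bisector direction at 19.1128° = (0.944876,0.327429)
center distance |VC| = r/sin(θ/2) = 2.641614/sin(18.1230°) = 8.492353
C = V + |VC|·bis = (-13.5637,-15.9961)
T_A = V + ((C−V)·d_A)·d_A = V + 8.0711·d_A = (-13.5181,-18.6374)
T_B = V + ((C−V)·d_B)·d_B = V + 8.0711·d_B = (-15.1621,-13.8930)
sweep = 180° − θ = 143.7540°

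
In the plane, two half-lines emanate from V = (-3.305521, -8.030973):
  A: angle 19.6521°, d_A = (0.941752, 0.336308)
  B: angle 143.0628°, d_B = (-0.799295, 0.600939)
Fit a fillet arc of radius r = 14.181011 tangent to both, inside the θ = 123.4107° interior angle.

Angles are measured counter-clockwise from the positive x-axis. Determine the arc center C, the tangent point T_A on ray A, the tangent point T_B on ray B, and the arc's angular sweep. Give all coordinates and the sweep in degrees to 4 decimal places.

center=(-0.8854,7.8914) T_A=(3.8838,-5.4636) T_B=(-9.4073,-3.4434) sweep=56.5893

bisector direction at 81.3575° = (0.150270,0.988645)
center distance |VC| = r/sin(θ/2) = 14.181011/sin(61.7054°) = 16.105239
C = V + |VC|·bis = (-0.8854,7.8914)
T_A = V + ((C−V)·d_A)·d_A = V + 7.6340·d_A = (3.8838,-5.4636)
T_B = V + ((C−V)·d_B)·d_B = V + 7.6340·d_B = (-9.4073,-3.4434)
sweep = 180° − θ = 56.5893°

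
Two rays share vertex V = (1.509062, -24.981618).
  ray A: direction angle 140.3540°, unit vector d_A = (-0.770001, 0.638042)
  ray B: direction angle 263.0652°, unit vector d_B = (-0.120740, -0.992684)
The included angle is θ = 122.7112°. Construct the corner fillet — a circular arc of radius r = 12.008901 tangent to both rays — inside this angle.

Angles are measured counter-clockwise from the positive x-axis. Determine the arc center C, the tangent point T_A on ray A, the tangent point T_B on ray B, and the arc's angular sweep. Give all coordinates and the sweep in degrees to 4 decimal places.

bisector direction at 201.7096° = (-0.929071,-0.369902)
center distance |VC| = r/sin(θ/2) = 12.008901/sin(61.3556°) = 13.683614
C = V + |VC|·bis = (-11.2040,-30.0432)
T_A = V + ((C−V)·d_A)·d_A = V + 6.5595·d_A = (-3.5418,-20.7964)
T_B = V + ((C−V)·d_B)·d_B = V + 6.5595·d_B = (0.7171,-31.4932)
sweep = 180° − θ = 57.2888°

center=(-11.2040,-30.0432) T_A=(-3.5418,-20.7964) T_B=(0.7171,-31.4932) sweep=57.2888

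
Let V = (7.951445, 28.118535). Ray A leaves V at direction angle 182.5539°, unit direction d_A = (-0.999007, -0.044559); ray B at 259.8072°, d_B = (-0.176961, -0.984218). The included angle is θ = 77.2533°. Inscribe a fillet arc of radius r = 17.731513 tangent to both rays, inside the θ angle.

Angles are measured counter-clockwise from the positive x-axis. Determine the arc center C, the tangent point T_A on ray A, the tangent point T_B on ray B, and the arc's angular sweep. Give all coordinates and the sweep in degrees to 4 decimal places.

bisector direction at 221.1805° = (-0.752638,-0.658434)
center distance |VC| = r/sin(θ/2) = 17.731513/sin(38.6266°) = 28.404823
C = V + |VC|·bis = (-13.4271,9.4158)
T_A = V + ((C−V)·d_A)·d_A = V + 22.1907·d_A = (-14.2172,27.1297)
T_B = V + ((C−V)·d_B)·d_B = V + 22.1907·d_B = (4.0246,6.2780)
sweep = 180° − θ = 102.7467°

center=(-13.4271,9.4158) T_A=(-14.2172,27.1297) T_B=(4.0246,6.2780) sweep=102.7467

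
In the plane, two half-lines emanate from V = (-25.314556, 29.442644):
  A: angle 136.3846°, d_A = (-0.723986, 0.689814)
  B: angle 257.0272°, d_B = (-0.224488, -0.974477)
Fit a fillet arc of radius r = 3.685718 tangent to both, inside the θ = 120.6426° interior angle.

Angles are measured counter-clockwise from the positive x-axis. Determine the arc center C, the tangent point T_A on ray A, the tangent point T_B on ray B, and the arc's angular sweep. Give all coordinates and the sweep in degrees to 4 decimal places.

center=(-29.3777,28.2232) T_A=(-26.8353,30.8916) T_B=(-25.7861,27.3958) sweep=59.3574

bisector direction at 196.7059° = (-0.957793,-0.287459)
center distance |VC| = r/sin(θ/2) = 3.685718/sin(60.3213°) = 4.242233
C = V + |VC|·bis = (-29.3777,28.2232)
T_A = V + ((C−V)·d_A)·d_A = V + 2.1005·d_A = (-26.8353,30.8916)
T_B = V + ((C−V)·d_B)·d_B = V + 2.1005·d_B = (-25.7861,27.3958)
sweep = 180° − θ = 59.3574°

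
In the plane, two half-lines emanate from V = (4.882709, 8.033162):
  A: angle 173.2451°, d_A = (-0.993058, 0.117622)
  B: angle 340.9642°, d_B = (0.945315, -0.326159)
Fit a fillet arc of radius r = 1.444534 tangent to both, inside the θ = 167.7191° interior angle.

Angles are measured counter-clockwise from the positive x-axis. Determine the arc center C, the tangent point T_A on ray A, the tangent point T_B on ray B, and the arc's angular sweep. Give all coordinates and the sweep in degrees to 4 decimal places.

bisector direction at 257.1046° = (-0.223171,-0.974779)
center distance |VC| = r/sin(θ/2) = 1.444534/sin(83.8595°) = 1.452870
C = V + |VC|·bis = (4.5585,6.6169)
T_A = V + ((C−V)·d_A)·d_A = V + 0.1554·d_A = (4.7284,8.0514)
T_B = V + ((C−V)·d_B)·d_B = V + 0.1554·d_B = (5.0296,7.9825)
sweep = 180° − θ = 12.2809°

center=(4.5585,6.6169) T_A=(4.7284,8.0514) T_B=(5.0296,7.9825) sweep=12.2809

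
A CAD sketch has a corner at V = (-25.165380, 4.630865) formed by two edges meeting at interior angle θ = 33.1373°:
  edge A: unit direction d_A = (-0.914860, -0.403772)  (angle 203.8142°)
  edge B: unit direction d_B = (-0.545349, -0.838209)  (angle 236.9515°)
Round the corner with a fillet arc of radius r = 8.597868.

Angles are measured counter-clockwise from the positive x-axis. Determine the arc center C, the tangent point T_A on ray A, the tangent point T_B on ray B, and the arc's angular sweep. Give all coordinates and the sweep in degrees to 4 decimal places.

center=(-48.1321,-14.9035) T_A=(-51.6037,-7.0376) T_B=(-40.9253,-19.5923) sweep=146.8627

bisector direction at 220.3828° = (-0.761732,-0.647892)
center distance |VC| = r/sin(θ/2) = 8.597868/sin(16.5687°) = 30.150611
C = V + |VC|·bis = (-48.1321,-14.9035)
T_A = V + ((C−V)·d_A)·d_A = V + 28.8987·d_A = (-51.6037,-7.0376)
T_B = V + ((C−V)·d_B)·d_B = V + 28.8987·d_B = (-40.9253,-19.5923)
sweep = 180° − θ = 146.8627°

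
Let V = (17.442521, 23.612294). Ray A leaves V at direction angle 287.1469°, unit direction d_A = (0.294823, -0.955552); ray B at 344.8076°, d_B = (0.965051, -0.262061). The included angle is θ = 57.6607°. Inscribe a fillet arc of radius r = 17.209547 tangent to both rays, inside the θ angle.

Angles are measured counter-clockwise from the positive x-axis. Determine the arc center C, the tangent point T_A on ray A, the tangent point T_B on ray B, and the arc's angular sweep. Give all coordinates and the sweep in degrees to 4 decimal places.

center=(43.1047,-1.1891) T_A=(26.6601,-6.2629) T_B=(47.6147,15.4190) sweep=122.3393

bisector direction at 315.9773° = (0.719064,-0.694944)
center distance |VC| = r/sin(θ/2) = 17.209547/sin(28.8303°) = 35.688329
C = V + |VC|·bis = (43.1047,-1.1891)
T_A = V + ((C−V)·d_A)·d_A = V + 31.2648·d_A = (26.6601,-6.2629)
T_B = V + ((C−V)·d_B)·d_B = V + 31.2648·d_B = (47.6147,15.4190)
sweep = 180° − θ = 122.3393°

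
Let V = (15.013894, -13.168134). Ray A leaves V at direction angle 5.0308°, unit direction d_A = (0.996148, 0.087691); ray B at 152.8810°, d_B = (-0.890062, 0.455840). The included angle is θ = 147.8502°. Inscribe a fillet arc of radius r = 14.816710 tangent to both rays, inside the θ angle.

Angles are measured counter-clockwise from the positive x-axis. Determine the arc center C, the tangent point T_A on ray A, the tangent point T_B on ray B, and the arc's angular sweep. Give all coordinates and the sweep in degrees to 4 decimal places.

bisector direction at 78.9559° = (0.191564,0.981480)
center distance |VC| = r/sin(θ/2) = 14.816710/sin(73.9251°) = 15.419608
C = V + |VC|·bis = (17.9677,1.9659)
T_A = V + ((C−V)·d_A)·d_A = V + 4.2696·d_A = (19.2670,-12.7937)
T_B = V + ((C−V)·d_B)·d_B = V + 4.2696·d_B = (11.2137,-11.2219)
sweep = 180° − θ = 32.1498°

center=(17.9677,1.9659) T_A=(19.2670,-12.7937) T_B=(11.2137,-11.2219) sweep=32.1498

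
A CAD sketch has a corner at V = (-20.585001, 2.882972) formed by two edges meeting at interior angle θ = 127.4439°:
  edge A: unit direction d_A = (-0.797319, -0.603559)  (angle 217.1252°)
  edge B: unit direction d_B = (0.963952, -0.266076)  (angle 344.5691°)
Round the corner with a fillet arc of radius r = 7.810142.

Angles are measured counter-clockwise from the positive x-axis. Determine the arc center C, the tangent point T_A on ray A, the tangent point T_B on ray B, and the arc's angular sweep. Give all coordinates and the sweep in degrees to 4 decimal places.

bisector direction at 280.8471° = (0.188190,-0.982133)
center distance |VC| = r/sin(θ/2) = 7.810142/sin(63.7219°) = 8.710298
C = V + |VC|·bis = (-18.9458,-5.6717)
T_A = V + ((C−V)·d_A)·d_A = V + 3.8563·d_A = (-23.6597,0.5555)
T_B = V + ((C−V)·d_B)·d_B = V + 3.8563·d_B = (-16.8677,1.8569)
sweep = 180° − θ = 52.5561°

center=(-18.9458,-5.6717) T_A=(-23.6597,0.5555) T_B=(-16.8677,1.8569) sweep=52.5561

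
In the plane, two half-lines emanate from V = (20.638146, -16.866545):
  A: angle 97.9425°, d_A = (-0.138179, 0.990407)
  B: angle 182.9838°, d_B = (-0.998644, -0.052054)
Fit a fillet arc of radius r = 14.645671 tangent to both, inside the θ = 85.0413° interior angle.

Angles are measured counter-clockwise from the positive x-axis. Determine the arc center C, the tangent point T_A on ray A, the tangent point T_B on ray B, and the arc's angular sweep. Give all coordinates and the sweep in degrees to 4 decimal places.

bisector direction at 140.4632° = (-0.771215,0.636574)
center distance |VC| = r/sin(θ/2) = 14.645671/sin(42.5207°) = 21.669813
C = V + |VC|·bis = (3.9261,-3.0721)
T_A = V + ((C−V)·d_A)·d_A = V + 15.9714·d_A = (18.4312,-1.0484)
T_B = V + ((C−V)·d_B)·d_B = V + 15.9714·d_B = (4.6884,-17.6979)
sweep = 180° − θ = 94.9587°

center=(3.9261,-3.0721) T_A=(18.4312,-1.0484) T_B=(4.6884,-17.6979) sweep=94.9587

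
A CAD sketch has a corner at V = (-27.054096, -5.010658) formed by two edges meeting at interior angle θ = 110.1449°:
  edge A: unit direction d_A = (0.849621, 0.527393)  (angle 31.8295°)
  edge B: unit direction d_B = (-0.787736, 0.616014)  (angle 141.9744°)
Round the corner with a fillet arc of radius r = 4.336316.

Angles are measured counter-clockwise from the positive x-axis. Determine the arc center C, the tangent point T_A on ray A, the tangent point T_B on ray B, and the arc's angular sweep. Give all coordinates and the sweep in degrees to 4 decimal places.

center=(-26.7683,0.2706) T_A=(-24.4813,-3.4136) T_B=(-29.4395,-3.1453) sweep=69.8551

bisector direction at 86.9019° = (0.054045,0.998539)
center distance |VC| = r/sin(θ/2) = 4.336316/sin(55.0725°) = 5.288986
C = V + |VC|·bis = (-26.7683,0.2706)
T_A = V + ((C−V)·d_A)·d_A = V + 3.0282·d_A = (-24.4813,-3.4136)
T_B = V + ((C−V)·d_B)·d_B = V + 3.0282·d_B = (-29.4395,-3.1453)
sweep = 180° − θ = 69.8551°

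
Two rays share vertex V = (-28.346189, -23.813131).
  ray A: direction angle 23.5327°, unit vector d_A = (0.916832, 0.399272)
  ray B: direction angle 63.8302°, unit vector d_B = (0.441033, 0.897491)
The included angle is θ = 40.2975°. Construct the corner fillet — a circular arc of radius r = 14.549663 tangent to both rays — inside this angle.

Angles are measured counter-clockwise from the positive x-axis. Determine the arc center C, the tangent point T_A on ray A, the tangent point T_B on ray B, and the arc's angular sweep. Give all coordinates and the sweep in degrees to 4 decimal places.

center=(2.2008,5.3593) T_A=(8.0101,-7.9803) T_B=(-10.8574,11.7762) sweep=139.7025

bisector direction at 43.6814° = (0.723191,0.690648)
center distance |VC| = r/sin(θ/2) = 14.549663/sin(20.1487°) = 42.239222
C = V + |VC|·bis = (2.2008,5.3593)
T_A = V + ((C−V)·d_A)·d_A = V + 39.6542·d_A = (8.0101,-7.9803)
T_B = V + ((C−V)·d_B)·d_B = V + 39.6542·d_B = (-10.8574,11.7762)
sweep = 180° − θ = 139.7025°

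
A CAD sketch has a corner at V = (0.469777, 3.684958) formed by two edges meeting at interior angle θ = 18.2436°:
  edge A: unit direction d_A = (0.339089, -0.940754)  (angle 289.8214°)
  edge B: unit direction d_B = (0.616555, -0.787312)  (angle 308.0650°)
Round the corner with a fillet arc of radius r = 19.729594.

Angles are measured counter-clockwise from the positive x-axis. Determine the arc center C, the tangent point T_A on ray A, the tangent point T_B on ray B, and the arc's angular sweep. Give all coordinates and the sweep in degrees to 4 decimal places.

center=(60.6966,-105.2216) T_A=(42.1359,-111.9117) T_B=(76.2300,-93.0572) sweep=161.7564

bisector direction at 298.9432° = (0.483942,-0.875100)
center distance |VC| = r/sin(θ/2) = 19.729594/sin(9.1218°) = 124.450435
C = V + |VC|·bis = (60.6966,-105.2216)
T_A = V + ((C−V)·d_A)·d_A = V + 122.8766·d_A = (42.1359,-111.9117)
T_B = V + ((C−V)·d_B)·d_B = V + 122.8766·d_B = (76.2300,-93.0572)
sweep = 180° − θ = 161.7564°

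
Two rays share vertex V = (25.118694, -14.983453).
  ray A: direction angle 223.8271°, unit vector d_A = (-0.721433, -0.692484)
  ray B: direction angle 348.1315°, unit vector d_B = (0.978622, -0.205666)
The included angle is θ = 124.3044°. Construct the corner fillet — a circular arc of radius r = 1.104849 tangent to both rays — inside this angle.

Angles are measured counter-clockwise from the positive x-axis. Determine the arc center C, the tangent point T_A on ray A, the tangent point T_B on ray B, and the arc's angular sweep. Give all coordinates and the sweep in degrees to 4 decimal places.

bisector direction at 285.9793° = (0.275290,-0.961361)
center distance |VC| = r/sin(θ/2) = 1.104849/sin(62.1522°) = 1.249558
C = V + |VC|·bis = (25.4627,-16.1847)
T_A = V + ((C−V)·d_A)·d_A = V + 0.5837·d_A = (24.6976,-15.3877)
T_B = V + ((C−V)·d_B)·d_B = V + 0.5837·d_B = (25.6899,-15.1035)
sweep = 180° − θ = 55.6956°

center=(25.4627,-16.1847) T_A=(24.6976,-15.3877) T_B=(25.6899,-15.1035) sweep=55.6956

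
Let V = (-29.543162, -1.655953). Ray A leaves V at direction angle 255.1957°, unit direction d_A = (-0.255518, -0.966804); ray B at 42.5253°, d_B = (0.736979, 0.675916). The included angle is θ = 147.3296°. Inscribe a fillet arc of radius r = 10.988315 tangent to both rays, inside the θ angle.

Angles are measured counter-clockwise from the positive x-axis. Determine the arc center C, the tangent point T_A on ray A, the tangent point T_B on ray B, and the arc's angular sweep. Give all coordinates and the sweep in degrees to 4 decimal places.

bisector direction at 328.8605° = (0.855911,-0.517124)
center distance |VC| = r/sin(θ/2) = 10.988315/sin(73.6648°) = 11.450543
C = V + |VC|·bis = (-19.7425,-7.5773)
T_A = V + ((C−V)·d_A)·d_A = V + 3.2205·d_A = (-30.3661,-4.7696)
T_B = V + ((C−V)·d_B)·d_B = V + 3.2205·d_B = (-27.1697,0.5209)
sweep = 180° − θ = 32.6704°

center=(-19.7425,-7.5773) T_A=(-30.3661,-4.7696) T_B=(-27.1697,0.5209) sweep=32.6704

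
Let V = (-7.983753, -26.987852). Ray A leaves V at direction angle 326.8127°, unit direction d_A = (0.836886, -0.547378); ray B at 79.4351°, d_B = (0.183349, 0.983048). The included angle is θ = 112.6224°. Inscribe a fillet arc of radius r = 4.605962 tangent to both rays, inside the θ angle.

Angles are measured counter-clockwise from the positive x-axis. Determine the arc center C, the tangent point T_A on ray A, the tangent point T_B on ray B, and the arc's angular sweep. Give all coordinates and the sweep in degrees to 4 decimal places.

bisector direction at 23.1239° = (0.919658,0.392721)
center distance |VC| = r/sin(θ/2) = 4.605962/sin(56.3112°) = 5.535596
C = V + |VC|·bis = (-2.8929,-24.8139)
T_A = V + ((C−V)·d_A)·d_A = V + 3.0705·d_A = (-5.4141,-28.6686)
T_B = V + ((C−V)·d_B)·d_B = V + 3.0705·d_B = (-7.4208,-23.9694)
sweep = 180° − θ = 67.3776°

center=(-2.8929,-24.8139) T_A=(-5.4141,-28.6686) T_B=(-7.4208,-23.9694) sweep=67.3776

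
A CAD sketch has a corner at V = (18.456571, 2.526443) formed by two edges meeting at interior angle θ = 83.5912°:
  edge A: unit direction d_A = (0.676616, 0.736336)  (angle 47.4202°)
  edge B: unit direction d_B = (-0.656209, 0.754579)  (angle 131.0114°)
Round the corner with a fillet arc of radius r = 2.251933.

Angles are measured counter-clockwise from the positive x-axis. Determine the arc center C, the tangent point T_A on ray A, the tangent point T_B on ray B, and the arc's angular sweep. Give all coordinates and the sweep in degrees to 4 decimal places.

bisector direction at 89.2158° = (0.013686,0.999906)
center distance |VC| = r/sin(θ/2) = 2.251933/sin(41.7956°) = 3.378870
C = V + |VC|·bis = (18.5028,5.9050)
T_A = V + ((C−V)·d_A)·d_A = V + 2.5190·d_A = (20.1610,4.3813)
T_B = V + ((C−V)·d_B)·d_B = V + 2.5190·d_B = (16.8036,4.4273)
sweep = 180° − θ = 96.4088°

center=(18.5028,5.9050) T_A=(20.1610,4.3813) T_B=(16.8036,4.4273) sweep=96.4088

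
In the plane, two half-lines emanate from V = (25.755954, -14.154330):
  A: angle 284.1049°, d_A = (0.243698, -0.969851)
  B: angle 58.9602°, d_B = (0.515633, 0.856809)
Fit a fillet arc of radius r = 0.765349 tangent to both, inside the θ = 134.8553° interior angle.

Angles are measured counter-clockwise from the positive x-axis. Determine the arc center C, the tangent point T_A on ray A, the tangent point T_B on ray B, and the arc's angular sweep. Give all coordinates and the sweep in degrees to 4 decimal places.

bisector direction at 351.5325° = (0.989100,-0.147248)
center distance |VC| = r/sin(θ/2) = 0.765349/sin(67.4276°) = 0.828842
C = V + |VC|·bis = (26.5758,-14.2764)
T_A = V + ((C−V)·d_A)·d_A = V + 0.3182·d_A = (25.8335,-14.4629)
T_B = V + ((C−V)·d_B)·d_B = V + 0.3182·d_B = (25.9200,-13.8817)
sweep = 180° − θ = 45.1447°

center=(26.5758,-14.2764) T_A=(25.8335,-14.4629) T_B=(25.9200,-13.8817) sweep=45.1447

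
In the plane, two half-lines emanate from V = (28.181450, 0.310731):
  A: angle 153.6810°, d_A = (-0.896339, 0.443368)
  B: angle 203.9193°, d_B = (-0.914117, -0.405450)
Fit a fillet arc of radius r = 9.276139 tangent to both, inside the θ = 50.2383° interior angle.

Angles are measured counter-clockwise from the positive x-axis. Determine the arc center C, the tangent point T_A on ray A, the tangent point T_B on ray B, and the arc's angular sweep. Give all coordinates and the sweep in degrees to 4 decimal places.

bisector direction at 178.8002° = (-0.999781,0.020940)
center distance |VC| = r/sin(θ/2) = 9.276139/sin(25.1192°) = 21.851811
C = V + |VC|·bis = (6.3344,0.7683)
T_A = V + ((C−V)·d_A)·d_A = V + 19.7852·d_A = (10.4472,9.0829)
T_B = V + ((C−V)·d_B)·d_B = V + 19.7852·d_B = (10.0954,-7.7112)
sweep = 180° − θ = 129.7617°

center=(6.3344,0.7683) T_A=(10.4472,9.0829) T_B=(10.0954,-7.7112) sweep=129.7617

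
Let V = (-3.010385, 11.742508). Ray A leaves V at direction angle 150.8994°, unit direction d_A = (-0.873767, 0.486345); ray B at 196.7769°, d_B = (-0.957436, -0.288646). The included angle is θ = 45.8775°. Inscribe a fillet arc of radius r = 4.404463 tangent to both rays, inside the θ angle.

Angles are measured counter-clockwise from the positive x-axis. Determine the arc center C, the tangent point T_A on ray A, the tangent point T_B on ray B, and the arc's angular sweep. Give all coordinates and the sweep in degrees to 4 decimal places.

bisector direction at 173.8382° = (-0.994223,0.107337)
center distance |VC| = r/sin(θ/2) = 4.404463/sin(22.9387°) = 11.300830
C = V + |VC|·bis = (-14.2459,12.9555)
T_A = V + ((C−V)·d_A)·d_A = V + 10.4072·d_A = (-12.1038,16.8040)
T_B = V + ((C−V)·d_B)·d_B = V + 10.4072·d_B = (-12.9746,8.7385)
sweep = 180° − θ = 134.1225°

center=(-14.2459,12.9555) T_A=(-12.1038,16.8040) T_B=(-12.9746,8.7385) sweep=134.1225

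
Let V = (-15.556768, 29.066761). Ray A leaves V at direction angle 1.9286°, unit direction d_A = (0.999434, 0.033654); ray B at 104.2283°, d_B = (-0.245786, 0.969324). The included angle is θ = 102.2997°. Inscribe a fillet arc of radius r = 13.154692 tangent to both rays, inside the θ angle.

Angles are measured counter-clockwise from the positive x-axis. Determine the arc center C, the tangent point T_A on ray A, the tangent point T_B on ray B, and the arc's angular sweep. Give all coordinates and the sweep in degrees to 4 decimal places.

bisector direction at 53.0785° = (0.600721,0.799459)
center distance |VC| = r/sin(θ/2) = 13.154692/sin(51.1499°) = 16.891210
C = V + |VC|·bis = (-5.4099,42.5706)
T_A = V + ((C−V)·d_A)·d_A = V + 10.5956·d_A = (-4.9672,29.4233)
T_B = V + ((C−V)·d_B)·d_B = V + 10.5956·d_B = (-18.1610,39.3373)
sweep = 180° − θ = 77.7003°

center=(-5.4099,42.5706) T_A=(-4.9672,29.4233) T_B=(-18.1610,39.3373) sweep=77.7003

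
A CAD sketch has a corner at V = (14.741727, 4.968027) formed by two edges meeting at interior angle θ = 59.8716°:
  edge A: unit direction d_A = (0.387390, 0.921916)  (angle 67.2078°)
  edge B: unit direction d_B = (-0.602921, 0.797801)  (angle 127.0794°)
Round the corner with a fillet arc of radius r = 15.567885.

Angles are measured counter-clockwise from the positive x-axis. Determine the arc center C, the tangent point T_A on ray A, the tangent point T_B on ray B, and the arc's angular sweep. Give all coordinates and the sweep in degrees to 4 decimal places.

center=(10.8623,35.9222) T_A=(25.2145,29.8914) T_B=(-1.5578,26.5360) sweep=120.1284

bisector direction at 97.1436° = (-0.124357,0.992238)
center distance |VC| = r/sin(θ/2) = 15.567885/sin(29.9358°) = 31.196334
C = V + |VC|·bis = (10.8623,35.9222)
T_A = V + ((C−V)·d_A)·d_A = V + 27.0343·d_A = (25.2145,29.8914)
T_B = V + ((C−V)·d_B)·d_B = V + 27.0343·d_B = (-1.5578,26.5360)
sweep = 180° − θ = 120.1284°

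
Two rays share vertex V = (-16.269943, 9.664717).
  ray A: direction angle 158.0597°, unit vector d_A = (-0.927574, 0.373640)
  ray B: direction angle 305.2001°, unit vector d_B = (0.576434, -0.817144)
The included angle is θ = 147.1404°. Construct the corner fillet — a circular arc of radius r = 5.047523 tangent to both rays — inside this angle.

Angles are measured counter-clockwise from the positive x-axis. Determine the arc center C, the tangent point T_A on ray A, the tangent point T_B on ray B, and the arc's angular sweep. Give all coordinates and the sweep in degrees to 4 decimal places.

center=(-19.5365,5.5389) T_A=(-17.6506,10.2209) T_B=(-15.4120,8.4485) sweep=32.8596

bisector direction at 231.6299° = (-0.620739,-0.784017)
center distance |VC| = r/sin(θ/2) = 5.047523/sin(73.5702°) = 5.262403
C = V + |VC|·bis = (-19.5365,5.5389)
T_A = V + ((C−V)·d_A)·d_A = V + 1.4884·d_A = (-17.6506,10.2209)
T_B = V + ((C−V)·d_B)·d_B = V + 1.4884·d_B = (-15.4120,8.4485)
sweep = 180° − θ = 32.8596°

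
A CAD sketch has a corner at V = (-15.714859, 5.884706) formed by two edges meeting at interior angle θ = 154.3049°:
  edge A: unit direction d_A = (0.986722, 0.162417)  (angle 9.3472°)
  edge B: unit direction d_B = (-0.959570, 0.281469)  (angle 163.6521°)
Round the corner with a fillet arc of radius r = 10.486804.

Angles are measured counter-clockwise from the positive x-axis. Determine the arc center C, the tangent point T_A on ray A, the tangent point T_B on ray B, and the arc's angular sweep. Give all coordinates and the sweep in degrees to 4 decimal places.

center=(-15.0582,16.6207) T_A=(-13.3549,6.2732) T_B=(-18.0099,6.5579) sweep=25.6951

bisector direction at 86.4997° = (0.061055,0.998134)
center distance |VC| = r/sin(θ/2) = 10.486804/sin(77.1525°) = 10.756081
C = V + |VC|·bis = (-15.0582,16.6207)
T_A = V + ((C−V)·d_A)·d_A = V + 2.3917·d_A = (-13.3549,6.2732)
T_B = V + ((C−V)·d_B)·d_B = V + 2.3917·d_B = (-18.0099,6.5579)
sweep = 180° − θ = 25.6951°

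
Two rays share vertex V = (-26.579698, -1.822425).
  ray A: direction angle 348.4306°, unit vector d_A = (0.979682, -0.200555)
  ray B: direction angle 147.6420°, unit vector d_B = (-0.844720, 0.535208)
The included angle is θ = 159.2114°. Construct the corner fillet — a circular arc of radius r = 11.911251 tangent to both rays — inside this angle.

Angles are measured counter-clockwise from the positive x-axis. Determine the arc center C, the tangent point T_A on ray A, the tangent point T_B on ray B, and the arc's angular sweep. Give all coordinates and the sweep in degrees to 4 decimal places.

bisector direction at 68.0363° = (0.374019,0.927421)
center distance |VC| = r/sin(θ/2) = 11.911251/sin(79.6057°) = 12.109983
C = V + |VC|·bis = (-22.0503,9.4086)
T_A = V + ((C−V)·d_A)·d_A = V + 2.1849·d_A = (-24.4392,-2.2606)
T_B = V + ((C−V)·d_B)·d_B = V + 2.1849·d_B = (-28.4253,-0.6531)
sweep = 180° − θ = 20.7886°

center=(-22.0503,9.4086) T_A=(-24.4392,-2.2606) T_B=(-28.4253,-0.6531) sweep=20.7886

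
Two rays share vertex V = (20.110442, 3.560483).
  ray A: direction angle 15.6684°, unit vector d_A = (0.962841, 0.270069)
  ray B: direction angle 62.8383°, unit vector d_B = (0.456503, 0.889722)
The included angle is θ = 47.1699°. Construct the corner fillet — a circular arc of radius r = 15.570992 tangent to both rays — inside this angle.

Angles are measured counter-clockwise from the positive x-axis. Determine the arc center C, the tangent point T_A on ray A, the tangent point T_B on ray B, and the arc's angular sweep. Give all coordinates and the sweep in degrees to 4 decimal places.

center=(50.2460,28.1852) T_A=(54.4512,13.1928) T_B=(36.3921,35.2934) sweep=132.8301

bisector direction at 39.2534° = (0.774356,0.632751)
center distance |VC| = r/sin(θ/2) = 15.570992/sin(23.5849°) = 38.916942
C = V + |VC|·bis = (50.2460,28.1852)
T_A = V + ((C−V)·d_A)·d_A = V + 35.6661·d_A = (54.4512,13.1928)
T_B = V + ((C−V)·d_B)·d_B = V + 35.6661·d_B = (36.3921,35.2934)
sweep = 180° − θ = 132.8301°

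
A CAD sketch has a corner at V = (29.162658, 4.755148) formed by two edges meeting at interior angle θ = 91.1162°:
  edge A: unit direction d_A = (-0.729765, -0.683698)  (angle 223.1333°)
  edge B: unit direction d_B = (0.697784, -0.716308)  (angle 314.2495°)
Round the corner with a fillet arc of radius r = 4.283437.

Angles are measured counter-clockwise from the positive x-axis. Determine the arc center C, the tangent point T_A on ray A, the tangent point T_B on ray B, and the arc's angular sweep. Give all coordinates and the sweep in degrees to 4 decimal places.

center=(29.0256,-1.2428) T_A=(26.0971,1.8831) T_B=(32.0939,1.7461) sweep=88.8838

bisector direction at 268.6914° = (-0.022837,-0.999739)
center distance |VC| = r/sin(θ/2) = 4.283437/sin(45.5581°) = 5.999541
C = V + |VC|·bis = (29.0256,-1.2428)
T_A = V + ((C−V)·d_A)·d_A = V + 4.2008·d_A = (26.0971,1.8831)
T_B = V + ((C−V)·d_B)·d_B = V + 4.2008·d_B = (32.0939,1.7461)
sweep = 180° − θ = 88.8838°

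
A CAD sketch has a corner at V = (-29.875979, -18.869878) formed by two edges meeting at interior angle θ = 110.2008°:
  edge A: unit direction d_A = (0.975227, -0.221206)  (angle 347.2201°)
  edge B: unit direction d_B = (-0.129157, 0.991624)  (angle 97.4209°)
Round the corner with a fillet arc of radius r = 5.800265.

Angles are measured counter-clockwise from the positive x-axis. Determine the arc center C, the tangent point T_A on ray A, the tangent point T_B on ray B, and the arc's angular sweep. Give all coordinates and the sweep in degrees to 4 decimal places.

bisector direction at 42.3205° = (0.739390,0.673277)
center distance |VC| = r/sin(θ/2) = 5.800265/sin(55.1004°) = 7.072150
C = V + |VC|·bis = (-24.6469,-14.1084)
T_A = V + ((C−V)·d_A)·d_A = V + 4.0463·d_A = (-25.9300,-19.7649)
T_B = V + ((C−V)·d_B)·d_B = V + 4.0463·d_B = (-30.3986,-14.8575)
sweep = 180° − θ = 69.7992°

center=(-24.6469,-14.1084) T_A=(-25.9300,-19.7649) T_B=(-30.3986,-14.8575) sweep=69.7992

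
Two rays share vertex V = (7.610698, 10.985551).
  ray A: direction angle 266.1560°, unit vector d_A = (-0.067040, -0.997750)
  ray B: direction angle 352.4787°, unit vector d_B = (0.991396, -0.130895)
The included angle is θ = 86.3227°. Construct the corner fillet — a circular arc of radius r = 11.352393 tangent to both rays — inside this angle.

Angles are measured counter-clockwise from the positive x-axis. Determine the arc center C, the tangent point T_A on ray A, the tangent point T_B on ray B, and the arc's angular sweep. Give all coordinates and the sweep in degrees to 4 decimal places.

bisector direction at 309.3173° = (0.633615,-0.773648)
center distance |VC| = r/sin(θ/2) = 11.352393/sin(43.1613°) = 16.595726
C = V + |VC|·bis = (18.1260,-1.8537)
T_A = V + ((C−V)·d_A)·d_A = V + 12.1054·d_A = (6.7991,-1.0926)
T_B = V + ((C−V)·d_B)·d_B = V + 12.1054·d_B = (19.6120,9.4010)
sweep = 180° − θ = 93.6773°

center=(18.1260,-1.8537) T_A=(6.7991,-1.0926) T_B=(19.6120,9.4010) sweep=93.6773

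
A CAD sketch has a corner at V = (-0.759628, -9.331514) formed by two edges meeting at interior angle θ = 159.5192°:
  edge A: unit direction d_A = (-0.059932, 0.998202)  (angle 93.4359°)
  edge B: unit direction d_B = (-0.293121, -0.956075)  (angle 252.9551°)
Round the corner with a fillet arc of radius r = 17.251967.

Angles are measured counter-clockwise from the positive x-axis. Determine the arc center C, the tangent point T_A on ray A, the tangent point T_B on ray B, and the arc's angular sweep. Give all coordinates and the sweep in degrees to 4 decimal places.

bisector direction at 173.1955° = (-0.992956,0.118482)
center distance |VC| = r/sin(θ/2) = 17.251967/sin(79.7596°) = 17.531231
C = V + |VC|·bis = (-18.1674,-7.2544)
T_A = V + ((C−V)·d_A)·d_A = V + 3.1167·d_A = (-0.9464,-6.2204)
T_B = V + ((C−V)·d_B)·d_B = V + 3.1167·d_B = (-1.6732,-12.3113)
sweep = 180° − θ = 20.4808°

center=(-18.1674,-7.2544) T_A=(-0.9464,-6.2204) T_B=(-1.6732,-12.3113) sweep=20.4808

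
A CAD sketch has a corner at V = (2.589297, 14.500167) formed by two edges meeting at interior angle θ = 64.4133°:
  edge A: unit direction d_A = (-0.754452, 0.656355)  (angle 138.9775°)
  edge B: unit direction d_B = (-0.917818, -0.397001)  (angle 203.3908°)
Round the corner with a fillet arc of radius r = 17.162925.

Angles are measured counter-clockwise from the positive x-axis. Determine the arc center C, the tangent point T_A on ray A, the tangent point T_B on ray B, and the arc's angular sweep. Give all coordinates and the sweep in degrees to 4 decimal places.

center=(-29.2324,19.4354) T_A=(-17.9674,32.3840) T_B=(-22.4187,3.6830) sweep=115.5867

bisector direction at 171.1842° = (-0.988186,0.153259)
center distance |VC| = r/sin(θ/2) = 17.162925/sin(32.2067°) = 32.202151
C = V + |VC|·bis = (-29.2324,19.4354)
T_A = V + ((C−V)·d_A)·d_A = V + 27.2472·d_A = (-17.9674,32.3840)
T_B = V + ((C−V)·d_B)·d_B = V + 27.2472·d_B = (-22.4187,3.6830)
sweep = 180° − θ = 115.5867°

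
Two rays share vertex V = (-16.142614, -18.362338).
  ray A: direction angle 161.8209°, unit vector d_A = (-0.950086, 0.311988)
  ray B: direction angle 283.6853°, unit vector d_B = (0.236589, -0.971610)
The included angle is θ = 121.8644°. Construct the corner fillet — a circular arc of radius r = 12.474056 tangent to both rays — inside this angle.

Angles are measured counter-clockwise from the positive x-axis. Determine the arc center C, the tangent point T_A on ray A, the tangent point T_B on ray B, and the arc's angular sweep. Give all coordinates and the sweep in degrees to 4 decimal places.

center=(-26.6221,-28.0505) T_A=(-22.7303,-16.1991) T_B=(-14.5022,-25.0993) sweep=58.1356

bisector direction at 222.7531° = (-0.734286,-0.678840)
center distance |VC| = r/sin(θ/2) = 12.474056/sin(60.9322°) = 14.271634
C = V + |VC|·bis = (-26.6221,-28.0505)
T_A = V + ((C−V)·d_A)·d_A = V + 6.9338·d_A = (-22.7303,-16.1991)
T_B = V + ((C−V)·d_B)·d_B = V + 6.9338·d_B = (-14.5022,-25.0993)
sweep = 180° − θ = 58.1356°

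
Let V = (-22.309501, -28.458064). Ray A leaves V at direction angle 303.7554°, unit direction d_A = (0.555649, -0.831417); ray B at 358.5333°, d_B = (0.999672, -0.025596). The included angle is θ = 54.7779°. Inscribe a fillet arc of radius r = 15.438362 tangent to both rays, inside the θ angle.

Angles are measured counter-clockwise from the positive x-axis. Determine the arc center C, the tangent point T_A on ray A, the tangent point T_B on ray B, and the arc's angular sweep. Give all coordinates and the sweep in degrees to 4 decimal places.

center=(7.0833,-44.6541) T_A=(-5.7525,-53.2324) T_B=(7.4784,-29.2208) sweep=125.2221

bisector direction at 331.1444° = (0.875838,-0.482605)
center distance |VC| = r/sin(θ/2) = 15.438362/sin(27.3890°) = 33.559573
C = V + |VC|·bis = (7.0833,-44.6541)
T_A = V + ((C−V)·d_A)·d_A = V + 29.7977·d_A = (-5.7525,-53.2324)
T_B = V + ((C−V)·d_B)·d_B = V + 29.7977·d_B = (7.4784,-29.2208)
sweep = 180° − θ = 125.2221°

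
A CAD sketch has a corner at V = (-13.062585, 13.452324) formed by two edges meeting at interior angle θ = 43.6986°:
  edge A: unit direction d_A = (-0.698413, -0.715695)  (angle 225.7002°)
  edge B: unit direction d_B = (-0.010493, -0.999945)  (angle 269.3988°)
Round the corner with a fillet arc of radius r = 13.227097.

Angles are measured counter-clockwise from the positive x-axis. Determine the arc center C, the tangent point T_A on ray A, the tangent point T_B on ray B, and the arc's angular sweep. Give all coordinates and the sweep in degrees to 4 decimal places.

bisector direction at 247.5495° = (-0.381885,-0.924210)
center distance |VC| = r/sin(θ/2) = 13.227097/sin(21.8493°) = 35.540794
C = V + |VC|·bis = (-26.6351,-19.3948)
T_A = V + ((C−V)·d_A)·d_A = V + 32.9878·d_A = (-36.1017,-10.1569)
T_B = V + ((C−V)·d_B)·d_B = V + 32.9878·d_B = (-13.4087,-19.5336)
sweep = 180° − θ = 136.3014°

center=(-26.6351,-19.3948) T_A=(-36.1017,-10.1569) T_B=(-13.4087,-19.5336) sweep=136.3014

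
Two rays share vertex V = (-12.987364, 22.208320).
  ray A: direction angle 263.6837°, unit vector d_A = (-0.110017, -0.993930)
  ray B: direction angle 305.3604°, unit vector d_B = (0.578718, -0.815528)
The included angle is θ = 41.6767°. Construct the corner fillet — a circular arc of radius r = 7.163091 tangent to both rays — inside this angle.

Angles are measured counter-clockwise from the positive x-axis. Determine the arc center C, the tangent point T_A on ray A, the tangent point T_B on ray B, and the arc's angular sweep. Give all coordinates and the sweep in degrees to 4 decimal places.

bisector direction at 284.5221° = (0.250753,-0.968051)
center distance |VC| = r/sin(θ/2) = 7.163091/sin(20.8383°) = 20.136167
C = V + |VC|·bis = (-7.9382,2.7155)
T_A = V + ((C−V)·d_A)·d_A = V + 18.8190·d_A = (-15.0578,3.5035)
T_B = V + ((C−V)·d_B)·d_B = V + 18.8190·d_B = (-2.0965,6.8609)
sweep = 180° − θ = 138.3233°

center=(-7.9382,2.7155) T_A=(-15.0578,3.5035) T_B=(-2.0965,6.8609) sweep=138.3233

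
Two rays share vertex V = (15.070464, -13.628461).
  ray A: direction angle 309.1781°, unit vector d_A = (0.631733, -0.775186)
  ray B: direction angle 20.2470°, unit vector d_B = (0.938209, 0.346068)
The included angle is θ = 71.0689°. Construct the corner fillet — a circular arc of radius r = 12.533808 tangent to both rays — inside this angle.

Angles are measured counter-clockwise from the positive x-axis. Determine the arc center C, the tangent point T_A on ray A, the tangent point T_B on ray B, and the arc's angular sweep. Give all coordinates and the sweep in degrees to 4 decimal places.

center=(35.8730,-19.3145) T_A=(26.1570,-27.2325) T_B=(31.5355,-7.5552) sweep=108.9311

bisector direction at 344.7125° = (0.964615,-0.263662)
center distance |VC| = r/sin(θ/2) = 12.533808/sin(35.5344°) = 21.565680
C = V + |VC|·bis = (35.8730,-19.3145)
T_A = V + ((C−V)·d_A)·d_A = V + 17.5494·d_A = (26.1570,-27.2325)
T_B = V + ((C−V)·d_B)·d_B = V + 17.5494·d_B = (31.5355,-7.5552)
sweep = 180° − θ = 108.9311°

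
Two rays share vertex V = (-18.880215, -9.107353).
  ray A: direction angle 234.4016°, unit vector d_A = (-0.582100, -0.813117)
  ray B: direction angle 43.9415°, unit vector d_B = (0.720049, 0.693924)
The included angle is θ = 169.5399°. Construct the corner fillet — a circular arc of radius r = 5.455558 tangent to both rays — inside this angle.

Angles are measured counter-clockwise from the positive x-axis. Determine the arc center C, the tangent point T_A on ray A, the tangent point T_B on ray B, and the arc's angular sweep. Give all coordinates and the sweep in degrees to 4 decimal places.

bisector direction at 319.1716° = (0.756671,-0.653796)
center distance |VC| = r/sin(θ/2) = 5.455558/sin(84.7699°) = 5.478366
C = V + |VC|·bis = (-14.7349,-12.6891)
T_A = V + ((C−V)·d_A)·d_A = V + 0.4994·d_A = (-19.1709,-9.5134)
T_B = V + ((C−V)·d_B)·d_B = V + 0.4994·d_B = (-18.5206,-8.7608)
sweep = 180° − θ = 10.4601°

center=(-14.7349,-12.6891) T_A=(-19.1709,-9.5134) T_B=(-18.5206,-8.7608) sweep=10.4601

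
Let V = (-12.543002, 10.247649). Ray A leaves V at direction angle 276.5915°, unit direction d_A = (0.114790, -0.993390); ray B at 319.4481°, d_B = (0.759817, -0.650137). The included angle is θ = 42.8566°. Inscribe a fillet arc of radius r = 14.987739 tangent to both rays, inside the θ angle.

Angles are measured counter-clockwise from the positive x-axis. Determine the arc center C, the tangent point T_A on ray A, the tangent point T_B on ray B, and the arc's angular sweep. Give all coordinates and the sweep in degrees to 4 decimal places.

bisector direction at 298.0198° = (0.469777,-0.882785)
center distance |VC| = r/sin(θ/2) = 14.987739/sin(21.4283°) = 41.024465
C = V + |VC|·bis = (6.7293,-25.9681)
T_A = V + ((C−V)·d_A)·d_A = V + 38.1887·d_A = (-8.1593,-27.6886)
T_B = V + ((C−V)·d_B)·d_B = V + 38.1887·d_B = (16.4734,-14.5802)
sweep = 180° − θ = 137.1434°

center=(6.7293,-25.9681) T_A=(-8.1593,-27.6886) T_B=(16.4734,-14.5802) sweep=137.1434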